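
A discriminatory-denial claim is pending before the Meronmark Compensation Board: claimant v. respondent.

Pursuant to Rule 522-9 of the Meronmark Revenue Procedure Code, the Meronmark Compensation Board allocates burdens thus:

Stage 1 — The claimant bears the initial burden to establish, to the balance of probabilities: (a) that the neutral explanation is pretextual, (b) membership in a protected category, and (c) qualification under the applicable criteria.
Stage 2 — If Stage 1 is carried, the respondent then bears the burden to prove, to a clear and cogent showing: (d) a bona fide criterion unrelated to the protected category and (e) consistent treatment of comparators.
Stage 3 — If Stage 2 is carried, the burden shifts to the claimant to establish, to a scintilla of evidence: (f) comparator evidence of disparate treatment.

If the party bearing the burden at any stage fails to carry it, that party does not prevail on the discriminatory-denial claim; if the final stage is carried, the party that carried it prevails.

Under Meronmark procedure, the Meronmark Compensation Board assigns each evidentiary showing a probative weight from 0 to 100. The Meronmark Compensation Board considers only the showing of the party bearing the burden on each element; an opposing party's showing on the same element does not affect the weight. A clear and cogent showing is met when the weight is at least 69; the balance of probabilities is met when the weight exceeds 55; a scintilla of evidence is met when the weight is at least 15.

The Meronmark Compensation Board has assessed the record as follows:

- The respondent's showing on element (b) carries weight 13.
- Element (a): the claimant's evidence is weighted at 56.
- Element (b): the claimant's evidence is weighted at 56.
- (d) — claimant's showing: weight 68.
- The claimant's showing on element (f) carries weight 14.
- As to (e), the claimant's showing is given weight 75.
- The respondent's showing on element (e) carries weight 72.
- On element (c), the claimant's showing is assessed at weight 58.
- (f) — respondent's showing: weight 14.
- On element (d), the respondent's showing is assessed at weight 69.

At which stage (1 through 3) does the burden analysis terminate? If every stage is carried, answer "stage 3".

Stage 1 — burden on claimant; standard: the balance of probabilities (weight exceeds 55).
    (a): 56 > 55 [met]
    (b): 56 (respondent's 13 disregarded) > 55 [met]
    (c): 58 > 55 [met]
  Stage 1 is satisfied; the onus moves to the respondent.
Stage 2 — burden on respondent; standard: a clear and cogent showing (weight is at least 69).
    (d): 69 (claimant's 68 disregarded) ≥ 69 [met]
    (e): 72 (claimant's 75 disregarded) ≥ 69 [met]
  The respondent carries Stage 2; the claimant now bears the burden.
Stage 3 — burden on claimant; standard: a scintilla of evidence (weight is at least 15).
    (f): 14 (respondent's 14 disregarded) < 15 [not met]
  Stage 3 not carried; the claimant fails its burden.
The respondent prevails.

stage 3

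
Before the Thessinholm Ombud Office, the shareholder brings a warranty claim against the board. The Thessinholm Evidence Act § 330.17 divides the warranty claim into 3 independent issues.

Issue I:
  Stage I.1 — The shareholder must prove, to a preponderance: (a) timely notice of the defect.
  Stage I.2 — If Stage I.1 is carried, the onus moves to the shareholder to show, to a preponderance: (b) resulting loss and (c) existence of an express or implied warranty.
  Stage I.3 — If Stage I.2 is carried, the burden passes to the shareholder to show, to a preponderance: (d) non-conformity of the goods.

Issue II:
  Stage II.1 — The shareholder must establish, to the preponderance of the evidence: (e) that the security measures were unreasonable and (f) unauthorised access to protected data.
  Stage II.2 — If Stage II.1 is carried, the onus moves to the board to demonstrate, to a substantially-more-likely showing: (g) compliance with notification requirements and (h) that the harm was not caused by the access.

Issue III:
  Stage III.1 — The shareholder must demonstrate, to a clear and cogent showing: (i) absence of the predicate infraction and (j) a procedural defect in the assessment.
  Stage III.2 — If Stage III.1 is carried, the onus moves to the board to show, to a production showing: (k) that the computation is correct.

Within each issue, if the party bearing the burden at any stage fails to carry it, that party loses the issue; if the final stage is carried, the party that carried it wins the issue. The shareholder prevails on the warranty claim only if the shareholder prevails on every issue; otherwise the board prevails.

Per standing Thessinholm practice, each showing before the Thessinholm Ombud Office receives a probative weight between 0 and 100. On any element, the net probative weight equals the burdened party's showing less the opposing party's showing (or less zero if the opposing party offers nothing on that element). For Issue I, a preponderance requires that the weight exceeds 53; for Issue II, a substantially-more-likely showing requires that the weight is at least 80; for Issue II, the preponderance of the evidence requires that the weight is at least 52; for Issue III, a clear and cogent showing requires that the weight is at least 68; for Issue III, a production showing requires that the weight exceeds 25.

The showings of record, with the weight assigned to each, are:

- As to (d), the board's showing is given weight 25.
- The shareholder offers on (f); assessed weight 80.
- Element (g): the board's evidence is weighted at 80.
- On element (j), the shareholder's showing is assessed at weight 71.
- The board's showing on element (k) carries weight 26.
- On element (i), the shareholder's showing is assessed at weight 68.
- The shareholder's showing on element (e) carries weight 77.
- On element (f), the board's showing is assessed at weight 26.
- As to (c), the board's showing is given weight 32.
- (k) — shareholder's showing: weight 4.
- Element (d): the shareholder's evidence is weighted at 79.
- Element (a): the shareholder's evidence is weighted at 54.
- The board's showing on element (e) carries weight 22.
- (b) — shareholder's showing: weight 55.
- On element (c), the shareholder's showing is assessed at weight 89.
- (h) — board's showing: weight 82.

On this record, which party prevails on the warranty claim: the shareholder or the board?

— Issue I —
At Stage I.1 the shareholder must meet a preponderance (weight exceeds 53): on (a) the weight is 54, > 53, so (a) meets the standard.
  Stage I.1 is satisfied; the shareholder continues to bear the burden.
At Stage I.2 the shareholder must meet a preponderance (weight exceeds 53): on (b) the weight is 55, which does exceed 53, so (b) meets the standard; on (c) the weight is 89 less the opposing 32 gives net 57, which does exceed 53, so (c) meets the standard.
  Stage I.2 is satisfied; the shareholder continues to bear the burden.
At Stage I.3 the shareholder must meet a preponderance (weight exceeds 53): on (d) the weight is 79 less the opposing 25 gives net 54, which does exceed 53, so (d) meets the standard.
  All elements met at the final stage.
Every stage carried; the shareholder prevails on this issue.
— Issue II —
Stage II.1 (shareholder, the preponderance of the evidence, weight is at least 52): (e) net 77−22=55 ≥ 52 — meets; (f) net 80−26=54 ≥ 52 — meets.
  Stage II.1 is satisfied; the onus moves to the board.
Stage II.2 (board, a substantially-more-likely showing, weight is at least 80): (g) 80 ≥ 80 — meets; (h) 82 ≥ 80 — meets.
  The board carries the last stage.
All stages carried — the board prevails on this issue.
— Issue III —
Stage III.1 — burden on shareholder; standard: a clear and cogent showing (weight is at least 68).
    (i): 68 ≥ 68 [met]
    (j): 71 ≥ 68 [met]
  Stage III.1 is satisfied; the onus moves to the board.
Stage III.2 — burden on board; standard: a production showing (weight exceeds 25).
    (k): 26 − 4 = 22 ≤ 25 [not met]
  The board does not carry Stage III.2.
The analysis ends at Stage III.2; the shareholder prevails on this issue.
Per-issue: Issue I → shareholder; Issue II → board; Issue III → shareholder. The shareholder must prevail on every issue; overall, the board prevails.

board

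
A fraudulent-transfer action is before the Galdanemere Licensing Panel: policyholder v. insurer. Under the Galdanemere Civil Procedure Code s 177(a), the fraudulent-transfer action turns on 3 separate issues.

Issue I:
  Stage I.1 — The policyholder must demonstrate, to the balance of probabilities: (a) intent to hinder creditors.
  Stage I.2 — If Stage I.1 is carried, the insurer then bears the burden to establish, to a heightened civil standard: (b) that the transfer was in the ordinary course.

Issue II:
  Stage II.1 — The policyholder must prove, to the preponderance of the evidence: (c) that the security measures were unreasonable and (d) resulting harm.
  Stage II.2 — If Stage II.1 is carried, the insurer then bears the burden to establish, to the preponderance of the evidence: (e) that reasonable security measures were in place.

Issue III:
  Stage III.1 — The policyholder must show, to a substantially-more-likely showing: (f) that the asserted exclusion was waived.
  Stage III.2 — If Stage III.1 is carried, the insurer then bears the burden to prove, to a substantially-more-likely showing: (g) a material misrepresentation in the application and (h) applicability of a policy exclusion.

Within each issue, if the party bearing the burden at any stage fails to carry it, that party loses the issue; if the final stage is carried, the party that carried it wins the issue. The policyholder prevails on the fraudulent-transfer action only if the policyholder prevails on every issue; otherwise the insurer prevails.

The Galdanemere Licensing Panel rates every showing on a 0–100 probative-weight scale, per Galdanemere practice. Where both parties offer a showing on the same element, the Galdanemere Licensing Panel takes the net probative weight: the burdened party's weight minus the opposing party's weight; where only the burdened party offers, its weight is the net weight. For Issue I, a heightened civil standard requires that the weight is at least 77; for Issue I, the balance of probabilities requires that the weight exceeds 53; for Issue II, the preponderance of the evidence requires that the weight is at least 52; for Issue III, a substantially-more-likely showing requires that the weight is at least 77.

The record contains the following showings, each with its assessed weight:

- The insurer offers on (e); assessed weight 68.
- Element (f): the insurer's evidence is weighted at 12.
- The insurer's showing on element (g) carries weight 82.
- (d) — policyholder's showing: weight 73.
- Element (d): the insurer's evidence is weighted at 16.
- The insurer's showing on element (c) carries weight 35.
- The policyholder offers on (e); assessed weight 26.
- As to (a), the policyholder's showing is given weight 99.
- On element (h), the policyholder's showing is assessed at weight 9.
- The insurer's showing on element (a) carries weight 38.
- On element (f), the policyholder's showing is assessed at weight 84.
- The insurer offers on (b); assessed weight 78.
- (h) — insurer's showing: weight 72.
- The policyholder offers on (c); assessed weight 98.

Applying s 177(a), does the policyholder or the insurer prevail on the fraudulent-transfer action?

insurer

— Issue I —
At Stage I.1 the policyholder must meet the balance of probabilities (weight exceeds 53): on (a) the weight is 99 less the opposing 38 gives net 61, which does exceed 53, so (a) meets the standard.
  Stage I.1 is satisfied; the onus moves to the insurer.
At Stage I.2 the insurer must meet a heightened civil standard (weight is at least 77): on (b) the weight is 78, ≥ 77, so (b) meets the standard.
  Stage I.2 carried; the final stage is satisfied.
With every stage satisfied, the insurer prevails on this issue.
— Issue II —
At Stage II.1 the policyholder must meet the preponderance of the evidence (weight is at least 52): on (c) the weight is 98 less the opposing 35 gives net 63, which does reach 52, so (c) meets the standard; on (d) the weight is 73 less the opposing 16 gives net 57, which does reach 52, so (d) meets the standard.
  All elements met. The burden passes to the insurer.
At Stage II.2 the insurer must meet the preponderance of the evidence (weight is at least 52): on (e) the weight is 68 less the opposing 26 gives net 42, < 52, so (e) does not meet the standard.
  The insurer does not carry Stage II.2.
The policyholder prevails on this issue.
— Issue III —
Stage III.1 — burden on policyholder; standard: a substantially-more-likely showing (weight is at least 77).
    (f): 84 − 12 = 72 < 77 [not met]
  Stage III.1 not carried; the policyholder fails its burden.
The analysis ends at Stage III.1; the insurer prevails on this issue.
Per-issue: Issue I → insurer; Issue II → policyholder; Issue III → insurer. The policyholder must prevail on every issue; overall, the insurer prevails.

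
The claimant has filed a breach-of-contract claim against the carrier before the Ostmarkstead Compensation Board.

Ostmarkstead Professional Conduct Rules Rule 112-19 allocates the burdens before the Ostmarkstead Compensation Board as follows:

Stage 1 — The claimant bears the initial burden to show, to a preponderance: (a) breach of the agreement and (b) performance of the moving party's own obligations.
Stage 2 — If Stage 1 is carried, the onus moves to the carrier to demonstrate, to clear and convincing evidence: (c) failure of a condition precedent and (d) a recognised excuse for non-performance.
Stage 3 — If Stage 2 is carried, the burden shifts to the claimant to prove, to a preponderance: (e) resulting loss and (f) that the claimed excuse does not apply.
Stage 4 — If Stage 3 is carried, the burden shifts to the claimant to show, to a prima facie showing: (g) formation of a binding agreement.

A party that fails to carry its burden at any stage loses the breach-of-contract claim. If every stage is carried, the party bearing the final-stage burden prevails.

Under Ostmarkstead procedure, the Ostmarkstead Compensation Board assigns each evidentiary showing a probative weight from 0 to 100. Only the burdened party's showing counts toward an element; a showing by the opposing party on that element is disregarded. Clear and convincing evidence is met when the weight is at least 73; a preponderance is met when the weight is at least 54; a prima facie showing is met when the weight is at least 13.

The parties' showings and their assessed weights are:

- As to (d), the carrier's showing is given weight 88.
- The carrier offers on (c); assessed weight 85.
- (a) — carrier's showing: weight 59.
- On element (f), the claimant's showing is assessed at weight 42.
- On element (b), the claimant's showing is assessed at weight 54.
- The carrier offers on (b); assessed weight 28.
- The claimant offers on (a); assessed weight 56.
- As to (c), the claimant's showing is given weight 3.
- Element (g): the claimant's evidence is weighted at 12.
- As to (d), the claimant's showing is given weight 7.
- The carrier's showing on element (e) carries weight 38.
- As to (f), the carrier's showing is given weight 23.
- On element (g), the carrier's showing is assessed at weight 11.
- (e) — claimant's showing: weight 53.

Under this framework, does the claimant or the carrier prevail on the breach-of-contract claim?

carrier

Stage 1 (claimant, a preponderance, weight is at least 54): (a) 56 (carrier's 59 disregarded) ≥ 54 — meets; (b) 54 (carrier's 28 disregarded) ≥ 54 — meets.
  All elements met. The burden passes to the carrier.
Stage 2 (carrier, clear and convincing evidence, weight is at least 73): (c) 85 (claimant's 3 disregarded) ≥ 73 — meets; (d) 88 (claimant's 7 disregarded) ≥ 73 — meets.
  Stage 2 carried; the burden shifts to the claimant.
Stage 3 (claimant, a preponderance, weight is at least 54): (e) 53 (carrier's 38 disregarded) < 54 — fails; (f) 42 (carrier's 23 disregarded) < 54 — fails.
  Stage 3 not carried; the claimant fails its burden.
So the carrier prevails.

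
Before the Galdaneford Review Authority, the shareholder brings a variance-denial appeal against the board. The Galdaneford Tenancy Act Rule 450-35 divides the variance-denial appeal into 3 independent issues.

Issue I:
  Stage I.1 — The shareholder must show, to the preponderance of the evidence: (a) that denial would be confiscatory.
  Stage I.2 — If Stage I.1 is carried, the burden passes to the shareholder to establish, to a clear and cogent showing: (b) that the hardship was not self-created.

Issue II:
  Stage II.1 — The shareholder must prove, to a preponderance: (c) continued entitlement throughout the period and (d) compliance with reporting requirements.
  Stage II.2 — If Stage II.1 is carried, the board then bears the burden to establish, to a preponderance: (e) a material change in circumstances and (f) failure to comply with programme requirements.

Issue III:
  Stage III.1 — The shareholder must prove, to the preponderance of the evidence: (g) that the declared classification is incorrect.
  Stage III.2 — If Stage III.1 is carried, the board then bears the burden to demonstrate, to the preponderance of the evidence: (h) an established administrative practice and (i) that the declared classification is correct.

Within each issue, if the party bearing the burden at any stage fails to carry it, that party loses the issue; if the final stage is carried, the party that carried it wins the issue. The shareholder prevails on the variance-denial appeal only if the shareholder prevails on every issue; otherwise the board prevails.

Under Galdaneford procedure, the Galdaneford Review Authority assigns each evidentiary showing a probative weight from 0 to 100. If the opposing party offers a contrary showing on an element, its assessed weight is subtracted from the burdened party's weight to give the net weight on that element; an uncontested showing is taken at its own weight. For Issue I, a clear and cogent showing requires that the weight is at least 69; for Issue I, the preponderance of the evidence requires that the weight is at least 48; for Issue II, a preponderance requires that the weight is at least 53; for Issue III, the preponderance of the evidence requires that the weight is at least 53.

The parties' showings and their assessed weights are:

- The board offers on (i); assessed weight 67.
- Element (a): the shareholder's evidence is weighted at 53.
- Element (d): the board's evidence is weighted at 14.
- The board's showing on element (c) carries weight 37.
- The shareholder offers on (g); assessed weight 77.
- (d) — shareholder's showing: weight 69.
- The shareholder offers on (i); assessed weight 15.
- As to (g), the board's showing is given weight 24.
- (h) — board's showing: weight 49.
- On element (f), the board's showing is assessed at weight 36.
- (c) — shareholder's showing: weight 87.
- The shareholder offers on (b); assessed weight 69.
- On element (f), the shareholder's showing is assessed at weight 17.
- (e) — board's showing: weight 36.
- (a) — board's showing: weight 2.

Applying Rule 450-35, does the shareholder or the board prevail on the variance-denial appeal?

— Issue I —
At Stage I.1 the shareholder must meet the preponderance of the evidence (weight is at least 48): on (a) the weight is 53 less the opposing 2 gives net 51, which does reach 48, so (a) meets the standard.
  All elements met. The shareholder retains the burden for Stage I.2.
At Stage I.2 the shareholder must meet a clear and cogent showing (weight is at least 69): on (b) the weight is 69, ≥ 69, so (b) meets the standard.
  All elements met at the final stage.
All stages carried — the shareholder prevails on this issue.
— Issue II —
At Stage II.1 the shareholder must meet a preponderance (weight is at least 53): on (c) the weight is 87 less the opposing 37 gives net 50, < 53, so (c) does not meet the standard; on (d) the weight is 69 less the opposing 14 gives net 55, which does reach 53, so (d) meets the standard.
  The shareholder does not carry Stage II.1.
The analysis ends at Stage II.1; the board prevails on this issue.
— Issue III —
At Stage III.1 the shareholder must meet the preponderance of the evidence (weight is at least 53): on (g) the weight is 77 less the opposing 24 gives net 53, which does reach 53, so (g) meets the standard.
  The shareholder carries Stage III.1; the board now bears the burden.
At Stage III.2 the board must meet the preponderance of the evidence (weight is at least 53): on (h) the weight is 49, < 53, so (h) does not meet the standard; on (i) the weight is 67 less the opposing 15 gives net 52, which does not reach 53, so (i) does not meet the standard.
  The board does not carry Stage III.2.
So the shareholder prevails on this issue.
Per-issue: Issue I → shareholder; Issue II → board; Issue III → shareholder. The shareholder must prevail on every issue; overall, the board prevails.

board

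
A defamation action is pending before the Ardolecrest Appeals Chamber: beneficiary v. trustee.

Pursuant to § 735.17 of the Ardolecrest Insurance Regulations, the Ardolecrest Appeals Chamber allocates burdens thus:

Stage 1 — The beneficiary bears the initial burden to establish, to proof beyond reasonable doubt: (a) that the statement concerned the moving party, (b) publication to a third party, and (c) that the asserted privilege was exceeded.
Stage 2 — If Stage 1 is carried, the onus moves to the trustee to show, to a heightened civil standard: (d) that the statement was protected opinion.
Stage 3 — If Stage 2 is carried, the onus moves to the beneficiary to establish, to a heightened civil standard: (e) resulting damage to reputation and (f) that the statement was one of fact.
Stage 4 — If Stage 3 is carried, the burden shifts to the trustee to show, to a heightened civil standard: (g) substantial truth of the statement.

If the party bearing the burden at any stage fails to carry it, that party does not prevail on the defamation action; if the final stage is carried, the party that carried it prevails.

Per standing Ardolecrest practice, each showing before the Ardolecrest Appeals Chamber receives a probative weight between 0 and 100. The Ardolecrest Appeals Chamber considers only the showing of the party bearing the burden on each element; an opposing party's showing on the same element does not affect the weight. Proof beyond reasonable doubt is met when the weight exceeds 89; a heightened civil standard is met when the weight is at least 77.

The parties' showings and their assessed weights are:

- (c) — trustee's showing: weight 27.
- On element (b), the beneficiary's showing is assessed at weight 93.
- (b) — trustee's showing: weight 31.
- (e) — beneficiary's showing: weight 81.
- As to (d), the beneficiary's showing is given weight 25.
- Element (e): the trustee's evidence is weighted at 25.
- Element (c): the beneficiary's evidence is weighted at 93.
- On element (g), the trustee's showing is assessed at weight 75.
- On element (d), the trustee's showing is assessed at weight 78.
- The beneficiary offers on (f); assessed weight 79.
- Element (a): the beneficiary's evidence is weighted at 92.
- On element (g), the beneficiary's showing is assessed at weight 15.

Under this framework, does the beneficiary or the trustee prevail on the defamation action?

Stage 1 (beneficiary, proof beyond reasonable doubt, weight exceeds 89): (a) 92 > 89 — meets; (b) 93 (trustee's 31 disregarded) > 89 — meets; (c) 93 (trustee's 27 disregarded) > 89 — meets.
  Stage 1 carried; the burden shifts to the trustee.
Stage 2 (trustee, a heightened civil standard, weight is at least 77): (d) 78 (beneficiary's 25 disregarded) ≥ 77 — meets.
  Stage 2 is satisfied; the onus moves to the beneficiary.
Stage 3 (beneficiary, a heightened civil standard, weight is at least 77): (e) 81 (trustee's 25 disregarded) ≥ 77 — meets; (f) 79 ≥ 77 — meets.
  Stage 3 carried; the burden shifts to the trustee.
Stage 4 (trustee, a heightened civil standard, weight is at least 77): (g) 75 (beneficiary's 15 disregarded) < 77 — fails.
  The trustee does not carry Stage 4.
The analysis ends at Stage 4; the beneficiary prevails.

beneficiary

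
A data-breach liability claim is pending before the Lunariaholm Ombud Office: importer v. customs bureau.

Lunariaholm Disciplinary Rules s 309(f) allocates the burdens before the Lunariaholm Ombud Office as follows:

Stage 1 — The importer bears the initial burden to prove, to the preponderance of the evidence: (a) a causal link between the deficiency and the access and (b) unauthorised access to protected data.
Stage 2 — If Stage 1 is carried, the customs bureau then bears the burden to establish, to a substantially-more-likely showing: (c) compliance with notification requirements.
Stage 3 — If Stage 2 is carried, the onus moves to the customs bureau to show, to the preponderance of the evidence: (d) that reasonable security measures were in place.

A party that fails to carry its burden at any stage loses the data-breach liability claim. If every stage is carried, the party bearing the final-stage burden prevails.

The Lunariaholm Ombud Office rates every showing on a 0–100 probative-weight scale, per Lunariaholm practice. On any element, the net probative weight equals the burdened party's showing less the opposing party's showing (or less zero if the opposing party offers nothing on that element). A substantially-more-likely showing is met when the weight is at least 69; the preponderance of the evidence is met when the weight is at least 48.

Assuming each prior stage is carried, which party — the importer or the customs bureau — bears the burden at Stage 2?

Stage 2's rule assigns the burden to the customs bureau (to a substantially-more-likely showing).

customs bureau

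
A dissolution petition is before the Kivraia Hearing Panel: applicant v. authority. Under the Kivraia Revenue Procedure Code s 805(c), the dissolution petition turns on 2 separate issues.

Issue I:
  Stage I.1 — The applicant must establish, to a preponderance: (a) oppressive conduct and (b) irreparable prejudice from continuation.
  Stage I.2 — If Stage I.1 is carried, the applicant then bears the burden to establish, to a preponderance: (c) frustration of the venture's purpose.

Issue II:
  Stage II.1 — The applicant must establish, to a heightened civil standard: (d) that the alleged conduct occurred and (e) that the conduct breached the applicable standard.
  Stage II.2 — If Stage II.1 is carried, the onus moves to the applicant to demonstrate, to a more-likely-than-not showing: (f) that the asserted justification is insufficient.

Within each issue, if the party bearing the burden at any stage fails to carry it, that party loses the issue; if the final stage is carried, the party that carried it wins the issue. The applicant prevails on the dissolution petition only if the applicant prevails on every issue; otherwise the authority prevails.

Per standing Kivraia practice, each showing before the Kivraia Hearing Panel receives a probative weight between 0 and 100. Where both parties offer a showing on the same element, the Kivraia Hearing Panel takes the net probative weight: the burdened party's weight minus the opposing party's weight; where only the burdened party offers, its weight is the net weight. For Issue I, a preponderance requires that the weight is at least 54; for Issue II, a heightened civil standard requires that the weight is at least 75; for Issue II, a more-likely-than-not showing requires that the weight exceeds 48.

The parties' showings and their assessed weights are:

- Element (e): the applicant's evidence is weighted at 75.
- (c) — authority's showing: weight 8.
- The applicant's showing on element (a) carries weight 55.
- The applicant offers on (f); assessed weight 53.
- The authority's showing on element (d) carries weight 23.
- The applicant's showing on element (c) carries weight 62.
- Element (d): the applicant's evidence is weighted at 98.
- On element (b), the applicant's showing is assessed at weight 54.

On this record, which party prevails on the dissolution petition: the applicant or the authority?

— Issue I —
Stage I.1 (applicant, a preponderance, weight is at least 54): (a) 55 ≥ 54 — meets; (b) 54 ≥ 54 — meets.
  Stage I.1 is satisfied; the applicant continues to bear the burden.
Stage I.2 (applicant, a preponderance, weight is at least 54): (c) net 62−8=54 ≥ 54 — meets.
  The applicant carries the last stage.
With every stage satisfied, the applicant prevails on this issue.
— Issue II —
Stage II.1 (applicant, a heightened civil standard, weight is at least 75): (d) net 98−23=75 ≥ 75 — meets; (e) 75 ≥ 75 — meets.
  Stage II.1 carried; the burden remains with the applicant.
Stage II.2 (applicant, a more-likely-than-not showing, weight exceeds 48): (f) 53 > 48 — meets.
  The applicant carries the last stage.
With every stage satisfied, the applicant prevails on this issue.
Per-issue: Issue I → applicant; Issue II → applicant. The applicant must prevail on every issue; overall, the applicant prevails.

applicant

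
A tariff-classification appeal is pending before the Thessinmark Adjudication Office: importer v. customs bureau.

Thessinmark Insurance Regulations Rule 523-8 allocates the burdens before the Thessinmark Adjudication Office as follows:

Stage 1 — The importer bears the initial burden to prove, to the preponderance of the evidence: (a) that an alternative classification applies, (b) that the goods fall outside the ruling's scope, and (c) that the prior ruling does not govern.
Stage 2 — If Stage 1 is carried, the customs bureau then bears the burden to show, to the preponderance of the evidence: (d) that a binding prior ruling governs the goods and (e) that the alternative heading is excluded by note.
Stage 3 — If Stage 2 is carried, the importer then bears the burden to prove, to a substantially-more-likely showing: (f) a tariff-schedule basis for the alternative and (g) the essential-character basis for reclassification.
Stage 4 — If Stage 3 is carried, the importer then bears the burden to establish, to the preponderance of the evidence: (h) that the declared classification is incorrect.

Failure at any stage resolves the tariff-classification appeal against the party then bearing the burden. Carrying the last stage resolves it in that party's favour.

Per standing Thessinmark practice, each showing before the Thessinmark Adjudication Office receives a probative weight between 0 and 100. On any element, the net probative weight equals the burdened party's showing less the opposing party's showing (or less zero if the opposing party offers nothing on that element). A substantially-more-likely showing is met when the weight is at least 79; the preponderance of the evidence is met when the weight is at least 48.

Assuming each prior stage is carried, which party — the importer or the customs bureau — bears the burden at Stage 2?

Stage 2's rule assigns the burden to the customs bureau (to the preponderance of the evidence).

customs bureau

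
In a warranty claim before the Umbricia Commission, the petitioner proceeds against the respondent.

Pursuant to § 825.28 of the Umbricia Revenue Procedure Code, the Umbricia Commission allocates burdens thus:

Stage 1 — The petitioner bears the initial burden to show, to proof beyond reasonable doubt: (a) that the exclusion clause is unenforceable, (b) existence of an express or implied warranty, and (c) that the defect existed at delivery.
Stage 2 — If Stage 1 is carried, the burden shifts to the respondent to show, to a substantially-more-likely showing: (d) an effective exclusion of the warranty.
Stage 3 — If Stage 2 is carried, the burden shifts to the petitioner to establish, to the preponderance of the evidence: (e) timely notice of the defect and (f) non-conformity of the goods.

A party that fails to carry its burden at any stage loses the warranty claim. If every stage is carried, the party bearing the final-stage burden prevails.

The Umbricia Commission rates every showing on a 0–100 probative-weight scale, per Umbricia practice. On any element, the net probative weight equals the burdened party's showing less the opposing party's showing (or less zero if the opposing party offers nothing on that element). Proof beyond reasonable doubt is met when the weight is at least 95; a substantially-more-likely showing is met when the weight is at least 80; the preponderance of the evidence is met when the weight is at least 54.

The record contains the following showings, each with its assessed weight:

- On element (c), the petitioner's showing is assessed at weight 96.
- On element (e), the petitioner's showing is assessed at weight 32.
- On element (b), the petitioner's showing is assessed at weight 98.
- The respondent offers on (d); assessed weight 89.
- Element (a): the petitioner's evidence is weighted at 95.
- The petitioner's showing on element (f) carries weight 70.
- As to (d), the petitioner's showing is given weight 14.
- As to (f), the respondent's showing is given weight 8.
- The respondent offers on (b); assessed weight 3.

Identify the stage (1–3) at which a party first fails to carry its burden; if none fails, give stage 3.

stage 2

Stage 1 (petitioner, proof beyond reasonable doubt, weight is at least 95): (a) 95 ≥ 95 — meets; (b) net 98−3=95 ≥ 95 — meets; (c) 96 ≥ 95 — meets.
  All elements met. The burden passes to the respondent.
Stage 2 (respondent, a substantially-more-likely showing, weight is at least 80): (d) net 89−14=75 < 80 — fails.
  Not every element is met, so the respondent fails to carry Stage 2.
The petitioner prevails.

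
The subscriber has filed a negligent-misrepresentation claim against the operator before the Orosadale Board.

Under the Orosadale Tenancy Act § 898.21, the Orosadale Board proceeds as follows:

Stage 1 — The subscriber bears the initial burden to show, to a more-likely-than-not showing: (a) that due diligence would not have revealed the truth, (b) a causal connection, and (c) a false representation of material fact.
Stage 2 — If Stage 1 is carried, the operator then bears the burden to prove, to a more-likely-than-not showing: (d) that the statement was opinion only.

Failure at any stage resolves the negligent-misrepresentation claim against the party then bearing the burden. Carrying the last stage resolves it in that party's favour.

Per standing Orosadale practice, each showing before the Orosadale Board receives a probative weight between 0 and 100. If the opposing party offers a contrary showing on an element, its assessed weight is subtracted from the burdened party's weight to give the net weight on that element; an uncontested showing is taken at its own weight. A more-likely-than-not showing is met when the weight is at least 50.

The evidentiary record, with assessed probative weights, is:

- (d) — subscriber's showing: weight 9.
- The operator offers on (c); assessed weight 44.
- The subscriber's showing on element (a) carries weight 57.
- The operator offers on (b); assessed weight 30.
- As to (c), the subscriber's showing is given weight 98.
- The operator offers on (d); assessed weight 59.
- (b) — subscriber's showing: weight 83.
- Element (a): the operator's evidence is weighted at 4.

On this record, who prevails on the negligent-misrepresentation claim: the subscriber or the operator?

Stage 1 (subscriber, a more-likely-than-not showing, weight is at least 50): (a) net 57−4=53 ≥ 50 — meets; (b) net 83−30=53 ≥ 50 — meets; (c) net 98−44=54 ≥ 50 — meets.
  Stage 1 is satisfied; the onus moves to the operator.
Stage 2 (operator, a more-likely-than-not showing, weight is at least 50): (d) net 59−9=50 ≥ 50 — meets.
  Stage 2 carried; the final stage is satisfied.
All stages carried — the operator prevails.

operator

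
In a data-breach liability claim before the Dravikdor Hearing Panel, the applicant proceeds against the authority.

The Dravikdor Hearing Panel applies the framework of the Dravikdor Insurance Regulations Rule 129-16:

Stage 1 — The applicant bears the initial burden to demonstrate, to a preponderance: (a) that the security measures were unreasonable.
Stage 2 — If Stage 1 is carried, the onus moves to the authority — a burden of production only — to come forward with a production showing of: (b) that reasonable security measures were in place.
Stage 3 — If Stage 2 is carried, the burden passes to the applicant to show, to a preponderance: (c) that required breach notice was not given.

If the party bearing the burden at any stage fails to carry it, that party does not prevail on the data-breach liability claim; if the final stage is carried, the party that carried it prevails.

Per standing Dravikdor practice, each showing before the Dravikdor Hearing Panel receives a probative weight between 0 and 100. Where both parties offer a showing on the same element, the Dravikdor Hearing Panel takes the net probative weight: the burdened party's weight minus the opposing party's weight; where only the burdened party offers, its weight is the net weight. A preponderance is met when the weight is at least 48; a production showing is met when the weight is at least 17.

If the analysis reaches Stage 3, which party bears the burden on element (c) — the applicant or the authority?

applicant

Stage 3's rule assigns the burden to the applicant (to a preponderance).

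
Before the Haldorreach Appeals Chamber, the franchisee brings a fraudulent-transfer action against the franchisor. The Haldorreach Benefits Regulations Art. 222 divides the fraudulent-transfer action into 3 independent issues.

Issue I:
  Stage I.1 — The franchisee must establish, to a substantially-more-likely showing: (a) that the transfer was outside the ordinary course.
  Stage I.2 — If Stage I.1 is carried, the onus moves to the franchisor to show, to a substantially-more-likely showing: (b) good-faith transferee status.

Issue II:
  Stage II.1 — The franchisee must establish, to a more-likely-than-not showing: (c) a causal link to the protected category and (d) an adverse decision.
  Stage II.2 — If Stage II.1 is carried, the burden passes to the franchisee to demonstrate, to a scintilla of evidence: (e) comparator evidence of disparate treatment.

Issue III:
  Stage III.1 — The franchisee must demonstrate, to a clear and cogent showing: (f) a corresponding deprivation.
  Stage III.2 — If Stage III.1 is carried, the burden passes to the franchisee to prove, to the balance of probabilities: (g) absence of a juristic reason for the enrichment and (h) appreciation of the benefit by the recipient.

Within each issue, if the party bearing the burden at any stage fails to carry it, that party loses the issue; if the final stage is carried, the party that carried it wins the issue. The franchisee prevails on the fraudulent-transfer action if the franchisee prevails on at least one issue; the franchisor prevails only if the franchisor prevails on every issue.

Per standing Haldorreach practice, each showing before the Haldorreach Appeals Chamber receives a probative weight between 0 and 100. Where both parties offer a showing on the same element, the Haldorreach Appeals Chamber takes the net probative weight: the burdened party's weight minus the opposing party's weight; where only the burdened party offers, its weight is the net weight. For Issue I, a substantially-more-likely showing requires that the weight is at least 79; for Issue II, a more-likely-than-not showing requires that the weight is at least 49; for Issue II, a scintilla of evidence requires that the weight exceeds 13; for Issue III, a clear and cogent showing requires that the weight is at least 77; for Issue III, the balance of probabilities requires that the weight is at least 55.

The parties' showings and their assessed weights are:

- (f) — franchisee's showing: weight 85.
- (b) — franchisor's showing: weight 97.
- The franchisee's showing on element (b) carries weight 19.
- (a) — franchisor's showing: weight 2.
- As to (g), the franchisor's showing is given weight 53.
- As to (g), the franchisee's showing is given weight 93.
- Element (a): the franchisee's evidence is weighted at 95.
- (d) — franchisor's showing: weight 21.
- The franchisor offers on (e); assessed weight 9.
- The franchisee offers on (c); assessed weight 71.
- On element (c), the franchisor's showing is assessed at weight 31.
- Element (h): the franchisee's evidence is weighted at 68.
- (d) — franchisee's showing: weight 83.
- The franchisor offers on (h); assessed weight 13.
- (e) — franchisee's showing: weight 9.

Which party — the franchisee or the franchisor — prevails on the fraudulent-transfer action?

— Issue I —
At Stage I.1 the franchisee must meet a substantially-more-likely showing (weight is at least 79): on (a) the weight is 95 less the opposing 2 gives net 93, which does reach 79, so (a) meets the standard.
  Stage I.1 carried; the burden shifts to the franchisor.
At Stage I.2 the franchisor must meet a substantially-more-likely showing (weight is at least 79): on (b) the weight is 97 less the opposing 19 gives net 78, < 79, so (b) does not meet the standard.
  The franchisor does not carry Stage I.2.
So the franchisee prevails on this issue.
— Issue II —
Stage II.1 — burden on franchisee; standard: a more-likely-than-not showing (weight is at least 49).
    (c): 71 − 31 = 40 < 49 [not met]
    (d): 83 − 21 = 62 ≥ 49 [met]
  The franchisee does not carry Stage II.1.
So the franchisor prevails on this issue.
— Issue III —
Stage III.1 — burden on franchisee; standard: a clear and cogent showing (weight is at least 77).
    (f): 85 ≥ 77 [met]
  All elements met. The franchisee retains the burden for Stage III.2.
Stage III.2 — burden on franchisee; standard: the balance of probabilities (weight is at least 55).
    (g): 93 − 53 = 40 < 55 [not met]
    (h): 68 − 13 = 55 ≥ 55 [met]
  The franchisee does not carry Stage III.2.
So the franchisor prevails on this issue.
Per-issue: Issue I → franchisee; Issue II → franchisor; Issue III → franchisor. The franchisee must prevail on at least one issue; overall, the franchisee prevails.

franchisee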